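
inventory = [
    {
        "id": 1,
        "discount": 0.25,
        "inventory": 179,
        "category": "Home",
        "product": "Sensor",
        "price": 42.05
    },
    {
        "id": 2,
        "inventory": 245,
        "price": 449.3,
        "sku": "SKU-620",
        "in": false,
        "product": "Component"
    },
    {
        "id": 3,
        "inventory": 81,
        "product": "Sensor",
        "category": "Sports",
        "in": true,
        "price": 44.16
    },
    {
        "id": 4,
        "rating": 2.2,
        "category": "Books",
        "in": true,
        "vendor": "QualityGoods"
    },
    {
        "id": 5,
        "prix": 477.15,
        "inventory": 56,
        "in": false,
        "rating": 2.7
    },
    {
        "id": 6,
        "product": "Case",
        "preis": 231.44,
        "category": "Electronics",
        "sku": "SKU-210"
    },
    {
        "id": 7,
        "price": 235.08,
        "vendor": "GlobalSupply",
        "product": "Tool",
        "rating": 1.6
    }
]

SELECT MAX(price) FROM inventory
449.3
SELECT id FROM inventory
[1, 2, 3, 4, 5, 6, 7]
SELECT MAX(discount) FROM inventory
0.25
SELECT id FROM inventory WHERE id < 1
[]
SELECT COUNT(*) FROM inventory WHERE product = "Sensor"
2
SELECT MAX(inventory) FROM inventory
245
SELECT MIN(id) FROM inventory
1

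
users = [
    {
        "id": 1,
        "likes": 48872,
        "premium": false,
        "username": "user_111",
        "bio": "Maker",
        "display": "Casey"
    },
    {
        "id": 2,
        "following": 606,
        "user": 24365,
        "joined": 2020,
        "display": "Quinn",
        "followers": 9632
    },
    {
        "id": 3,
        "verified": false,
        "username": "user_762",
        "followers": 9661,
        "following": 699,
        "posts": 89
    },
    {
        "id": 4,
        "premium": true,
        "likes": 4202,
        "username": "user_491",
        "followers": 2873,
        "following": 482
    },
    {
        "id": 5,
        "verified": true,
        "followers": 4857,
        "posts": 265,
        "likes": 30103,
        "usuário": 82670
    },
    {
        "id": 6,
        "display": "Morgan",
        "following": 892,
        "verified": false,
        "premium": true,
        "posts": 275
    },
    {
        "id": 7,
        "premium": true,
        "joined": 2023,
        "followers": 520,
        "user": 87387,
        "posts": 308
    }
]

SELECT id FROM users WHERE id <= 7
[1, 2, 3, 4, 5, 6, 7]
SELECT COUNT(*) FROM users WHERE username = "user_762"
1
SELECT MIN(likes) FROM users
4202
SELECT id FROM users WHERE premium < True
[1]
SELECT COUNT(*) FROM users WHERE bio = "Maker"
1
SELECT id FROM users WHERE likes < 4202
[]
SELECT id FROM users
[1, 2, 3, 4, 5, 6, 7]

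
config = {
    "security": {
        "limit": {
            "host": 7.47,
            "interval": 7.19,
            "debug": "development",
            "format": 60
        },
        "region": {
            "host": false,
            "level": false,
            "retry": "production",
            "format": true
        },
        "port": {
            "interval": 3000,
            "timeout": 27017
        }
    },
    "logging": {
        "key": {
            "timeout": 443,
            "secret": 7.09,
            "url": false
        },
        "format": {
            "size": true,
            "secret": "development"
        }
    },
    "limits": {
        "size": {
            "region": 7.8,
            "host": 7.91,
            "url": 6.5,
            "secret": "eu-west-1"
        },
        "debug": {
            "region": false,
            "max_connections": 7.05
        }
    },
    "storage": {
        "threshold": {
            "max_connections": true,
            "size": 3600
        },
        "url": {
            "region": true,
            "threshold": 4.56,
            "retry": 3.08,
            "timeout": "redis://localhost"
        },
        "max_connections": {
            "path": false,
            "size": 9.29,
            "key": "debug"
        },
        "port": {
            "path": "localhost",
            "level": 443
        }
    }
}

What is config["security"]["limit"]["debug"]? "development"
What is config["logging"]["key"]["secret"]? 7.09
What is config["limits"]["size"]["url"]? 6.5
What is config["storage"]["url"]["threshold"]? 4.56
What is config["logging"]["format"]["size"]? True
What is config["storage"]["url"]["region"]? True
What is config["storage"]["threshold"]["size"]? 3600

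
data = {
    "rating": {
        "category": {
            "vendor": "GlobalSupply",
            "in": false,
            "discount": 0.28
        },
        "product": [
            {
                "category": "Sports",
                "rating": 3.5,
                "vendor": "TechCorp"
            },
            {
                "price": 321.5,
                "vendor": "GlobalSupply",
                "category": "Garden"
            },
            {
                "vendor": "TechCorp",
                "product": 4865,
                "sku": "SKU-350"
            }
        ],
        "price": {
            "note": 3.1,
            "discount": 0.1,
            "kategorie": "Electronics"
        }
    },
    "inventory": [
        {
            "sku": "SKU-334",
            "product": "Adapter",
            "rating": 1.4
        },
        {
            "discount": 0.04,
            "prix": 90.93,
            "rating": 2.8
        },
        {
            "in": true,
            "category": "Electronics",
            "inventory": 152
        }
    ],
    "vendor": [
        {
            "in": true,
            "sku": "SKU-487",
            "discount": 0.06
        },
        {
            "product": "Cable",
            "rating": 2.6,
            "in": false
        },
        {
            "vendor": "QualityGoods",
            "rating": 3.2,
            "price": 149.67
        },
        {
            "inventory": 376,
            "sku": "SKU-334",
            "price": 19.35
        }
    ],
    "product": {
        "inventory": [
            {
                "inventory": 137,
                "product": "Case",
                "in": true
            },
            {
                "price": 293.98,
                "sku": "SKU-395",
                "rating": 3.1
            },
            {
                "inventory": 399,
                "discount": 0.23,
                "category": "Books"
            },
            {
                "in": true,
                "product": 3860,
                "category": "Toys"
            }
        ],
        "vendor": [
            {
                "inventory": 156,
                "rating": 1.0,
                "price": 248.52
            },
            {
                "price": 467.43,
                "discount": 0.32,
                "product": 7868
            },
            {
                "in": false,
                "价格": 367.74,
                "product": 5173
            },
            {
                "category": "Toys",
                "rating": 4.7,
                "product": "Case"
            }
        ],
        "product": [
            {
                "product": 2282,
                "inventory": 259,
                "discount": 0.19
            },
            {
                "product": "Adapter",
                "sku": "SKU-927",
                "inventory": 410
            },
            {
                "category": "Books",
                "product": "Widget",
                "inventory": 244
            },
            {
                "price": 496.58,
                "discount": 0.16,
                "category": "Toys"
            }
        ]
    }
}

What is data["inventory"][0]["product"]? "Adapter"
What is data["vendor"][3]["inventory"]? 376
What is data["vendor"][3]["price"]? 19.35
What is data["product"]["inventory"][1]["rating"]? 3.1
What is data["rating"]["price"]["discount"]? 0.1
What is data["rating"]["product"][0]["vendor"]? "TechCorp"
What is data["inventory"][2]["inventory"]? 152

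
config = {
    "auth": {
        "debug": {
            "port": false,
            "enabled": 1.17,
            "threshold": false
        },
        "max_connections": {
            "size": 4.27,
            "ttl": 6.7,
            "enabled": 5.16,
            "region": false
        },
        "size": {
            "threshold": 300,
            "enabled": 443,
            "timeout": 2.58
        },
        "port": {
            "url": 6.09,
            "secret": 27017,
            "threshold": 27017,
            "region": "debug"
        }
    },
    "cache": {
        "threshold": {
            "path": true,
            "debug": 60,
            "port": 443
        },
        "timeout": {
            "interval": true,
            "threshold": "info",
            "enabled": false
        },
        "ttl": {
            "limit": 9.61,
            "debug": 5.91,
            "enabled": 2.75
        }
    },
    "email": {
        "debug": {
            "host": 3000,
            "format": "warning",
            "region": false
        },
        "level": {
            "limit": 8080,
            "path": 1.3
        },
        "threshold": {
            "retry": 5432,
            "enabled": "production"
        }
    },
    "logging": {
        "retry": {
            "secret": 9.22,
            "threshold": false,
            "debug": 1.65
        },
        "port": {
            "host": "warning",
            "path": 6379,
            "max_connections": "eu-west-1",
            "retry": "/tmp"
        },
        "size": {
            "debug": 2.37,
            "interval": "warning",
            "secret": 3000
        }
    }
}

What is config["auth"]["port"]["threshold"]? 27017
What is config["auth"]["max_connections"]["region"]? False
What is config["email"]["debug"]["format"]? "warning"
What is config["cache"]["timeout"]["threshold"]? "info"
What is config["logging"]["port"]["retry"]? "/tmp"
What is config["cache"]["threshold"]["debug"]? 60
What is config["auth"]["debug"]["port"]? False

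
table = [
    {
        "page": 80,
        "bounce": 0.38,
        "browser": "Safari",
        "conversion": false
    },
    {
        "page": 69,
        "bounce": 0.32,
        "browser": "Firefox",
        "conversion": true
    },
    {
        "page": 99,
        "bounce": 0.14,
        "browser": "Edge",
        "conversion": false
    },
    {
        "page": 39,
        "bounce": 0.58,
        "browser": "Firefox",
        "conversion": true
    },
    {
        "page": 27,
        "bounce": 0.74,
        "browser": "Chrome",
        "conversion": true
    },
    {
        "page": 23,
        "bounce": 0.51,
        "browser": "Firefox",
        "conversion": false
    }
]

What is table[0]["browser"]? "Safari"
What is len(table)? 6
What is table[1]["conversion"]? True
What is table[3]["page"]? 39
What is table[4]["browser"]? "Chrome"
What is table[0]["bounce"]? 0.38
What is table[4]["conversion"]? True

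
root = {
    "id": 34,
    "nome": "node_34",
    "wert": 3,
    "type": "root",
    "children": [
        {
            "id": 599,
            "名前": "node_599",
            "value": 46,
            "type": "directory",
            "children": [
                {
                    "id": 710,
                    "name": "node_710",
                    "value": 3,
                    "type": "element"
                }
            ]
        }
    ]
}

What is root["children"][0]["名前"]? "node_599"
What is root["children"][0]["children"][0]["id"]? 710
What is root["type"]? "root"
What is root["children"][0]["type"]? "directory"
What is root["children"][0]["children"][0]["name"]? "node_710"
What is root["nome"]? "node_34"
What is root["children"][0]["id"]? 599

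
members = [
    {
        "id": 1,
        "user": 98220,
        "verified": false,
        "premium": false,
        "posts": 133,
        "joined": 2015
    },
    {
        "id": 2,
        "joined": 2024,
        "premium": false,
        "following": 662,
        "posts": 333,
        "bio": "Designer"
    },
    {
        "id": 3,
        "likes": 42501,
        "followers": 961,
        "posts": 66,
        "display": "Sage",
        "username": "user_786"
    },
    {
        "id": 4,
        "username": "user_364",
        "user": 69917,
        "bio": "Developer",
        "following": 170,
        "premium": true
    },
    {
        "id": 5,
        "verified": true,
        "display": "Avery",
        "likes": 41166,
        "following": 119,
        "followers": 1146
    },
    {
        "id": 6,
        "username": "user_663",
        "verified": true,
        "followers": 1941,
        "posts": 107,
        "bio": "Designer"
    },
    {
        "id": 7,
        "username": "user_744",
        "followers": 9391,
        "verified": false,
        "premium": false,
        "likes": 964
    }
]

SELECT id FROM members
[1, 2, 3, 4, 5, 6, 7]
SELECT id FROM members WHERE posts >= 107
[1, 2, 6]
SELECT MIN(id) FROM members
1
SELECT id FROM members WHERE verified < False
[]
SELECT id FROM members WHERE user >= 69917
[1, 4]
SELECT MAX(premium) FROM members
True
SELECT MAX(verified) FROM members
True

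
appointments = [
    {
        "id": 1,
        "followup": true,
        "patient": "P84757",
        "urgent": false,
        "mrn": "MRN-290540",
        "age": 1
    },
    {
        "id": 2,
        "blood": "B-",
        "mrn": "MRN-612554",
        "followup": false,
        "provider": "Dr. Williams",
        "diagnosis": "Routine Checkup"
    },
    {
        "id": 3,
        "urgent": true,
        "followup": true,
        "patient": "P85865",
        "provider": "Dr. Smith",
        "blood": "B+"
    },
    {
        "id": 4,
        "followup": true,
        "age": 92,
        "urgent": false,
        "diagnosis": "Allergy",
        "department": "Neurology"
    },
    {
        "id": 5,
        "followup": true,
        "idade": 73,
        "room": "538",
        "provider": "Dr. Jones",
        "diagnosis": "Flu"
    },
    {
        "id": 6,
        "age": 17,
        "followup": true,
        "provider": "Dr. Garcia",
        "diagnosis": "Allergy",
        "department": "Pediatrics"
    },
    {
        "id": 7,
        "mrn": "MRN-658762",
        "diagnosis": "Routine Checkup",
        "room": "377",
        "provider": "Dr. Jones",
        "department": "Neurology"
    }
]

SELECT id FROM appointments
[1, 2, 3, 4, 5, 6, 7]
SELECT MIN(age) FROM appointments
1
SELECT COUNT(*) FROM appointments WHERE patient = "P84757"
1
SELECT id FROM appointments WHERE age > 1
[4, 6]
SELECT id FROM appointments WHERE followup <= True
[1, 2, 3, 4, 5, 6]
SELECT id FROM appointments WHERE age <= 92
[1, 4, 6]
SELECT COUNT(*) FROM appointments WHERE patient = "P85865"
1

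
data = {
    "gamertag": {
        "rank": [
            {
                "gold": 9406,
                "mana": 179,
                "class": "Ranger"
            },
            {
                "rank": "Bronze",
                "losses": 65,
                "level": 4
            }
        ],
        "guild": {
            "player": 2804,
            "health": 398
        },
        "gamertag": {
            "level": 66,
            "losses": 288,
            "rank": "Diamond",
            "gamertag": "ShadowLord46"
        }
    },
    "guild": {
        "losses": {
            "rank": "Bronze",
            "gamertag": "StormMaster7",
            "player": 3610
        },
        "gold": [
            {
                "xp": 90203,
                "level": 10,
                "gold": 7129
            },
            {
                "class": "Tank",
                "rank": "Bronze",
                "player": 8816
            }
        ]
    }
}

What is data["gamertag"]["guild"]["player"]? 2804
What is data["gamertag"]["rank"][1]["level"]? 4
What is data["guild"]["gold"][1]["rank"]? "Bronze"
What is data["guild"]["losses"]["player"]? 3610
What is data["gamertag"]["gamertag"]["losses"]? 288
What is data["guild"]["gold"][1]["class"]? "Tank"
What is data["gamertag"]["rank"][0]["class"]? "Ranger"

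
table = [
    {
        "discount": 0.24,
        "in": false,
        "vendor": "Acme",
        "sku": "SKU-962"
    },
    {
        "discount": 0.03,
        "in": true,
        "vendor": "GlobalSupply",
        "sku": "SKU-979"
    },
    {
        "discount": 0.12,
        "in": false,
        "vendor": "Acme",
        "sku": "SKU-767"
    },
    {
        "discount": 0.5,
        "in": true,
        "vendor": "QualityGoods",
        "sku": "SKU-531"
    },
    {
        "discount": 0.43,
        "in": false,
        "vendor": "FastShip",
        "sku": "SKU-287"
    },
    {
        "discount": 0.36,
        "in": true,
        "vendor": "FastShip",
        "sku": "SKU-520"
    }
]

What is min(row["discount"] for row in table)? 0.03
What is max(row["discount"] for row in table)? 0.5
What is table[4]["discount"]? 0.43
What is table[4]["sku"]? "SKU-287"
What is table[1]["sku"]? "SKU-979"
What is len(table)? 6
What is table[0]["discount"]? 0.24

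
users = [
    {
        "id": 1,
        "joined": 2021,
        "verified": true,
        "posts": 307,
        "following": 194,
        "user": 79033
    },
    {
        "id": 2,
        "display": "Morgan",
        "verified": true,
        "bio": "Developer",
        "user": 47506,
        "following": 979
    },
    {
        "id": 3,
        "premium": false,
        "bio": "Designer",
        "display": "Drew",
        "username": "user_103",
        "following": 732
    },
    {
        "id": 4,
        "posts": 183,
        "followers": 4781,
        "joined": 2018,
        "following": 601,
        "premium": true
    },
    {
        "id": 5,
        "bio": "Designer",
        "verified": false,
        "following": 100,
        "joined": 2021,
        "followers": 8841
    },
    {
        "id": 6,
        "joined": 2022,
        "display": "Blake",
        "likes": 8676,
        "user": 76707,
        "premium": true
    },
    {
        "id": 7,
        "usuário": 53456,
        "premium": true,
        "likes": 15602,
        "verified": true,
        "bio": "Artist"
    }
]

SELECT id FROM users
[1, 2, 3, 4, 5, 6, 7]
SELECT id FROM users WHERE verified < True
[5]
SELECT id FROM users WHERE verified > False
[1, 2, 7]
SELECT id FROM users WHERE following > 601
[2, 3]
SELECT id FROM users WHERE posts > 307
[]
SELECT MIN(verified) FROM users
False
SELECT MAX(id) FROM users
7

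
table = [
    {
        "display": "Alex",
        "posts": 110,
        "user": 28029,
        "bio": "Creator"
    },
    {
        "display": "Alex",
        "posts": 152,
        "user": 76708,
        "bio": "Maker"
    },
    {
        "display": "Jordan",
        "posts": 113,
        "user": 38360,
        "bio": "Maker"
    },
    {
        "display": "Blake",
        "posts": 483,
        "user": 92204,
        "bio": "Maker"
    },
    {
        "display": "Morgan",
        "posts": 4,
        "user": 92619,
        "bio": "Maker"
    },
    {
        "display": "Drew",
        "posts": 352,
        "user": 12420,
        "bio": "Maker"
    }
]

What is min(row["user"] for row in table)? 12420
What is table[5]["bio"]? "Maker"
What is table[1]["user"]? 76708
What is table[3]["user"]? 92204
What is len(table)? 6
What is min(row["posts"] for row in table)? 4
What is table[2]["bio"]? "Maker"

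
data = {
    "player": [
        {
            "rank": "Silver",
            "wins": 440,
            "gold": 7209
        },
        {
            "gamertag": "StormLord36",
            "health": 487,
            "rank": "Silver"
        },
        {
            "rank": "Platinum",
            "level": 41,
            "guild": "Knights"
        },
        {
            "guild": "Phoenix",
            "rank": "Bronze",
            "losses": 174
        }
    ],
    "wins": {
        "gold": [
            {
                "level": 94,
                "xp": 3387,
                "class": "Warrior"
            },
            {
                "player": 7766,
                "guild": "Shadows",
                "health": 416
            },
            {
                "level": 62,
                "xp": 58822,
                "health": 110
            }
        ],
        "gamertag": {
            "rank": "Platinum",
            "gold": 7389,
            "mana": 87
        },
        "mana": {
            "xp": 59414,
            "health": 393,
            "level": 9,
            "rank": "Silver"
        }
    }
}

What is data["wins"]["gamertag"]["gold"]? 7389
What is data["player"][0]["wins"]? 440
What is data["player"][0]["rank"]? "Silver"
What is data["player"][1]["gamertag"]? "StormLord36"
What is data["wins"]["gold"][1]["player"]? 7766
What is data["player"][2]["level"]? 41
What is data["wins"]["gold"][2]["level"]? 62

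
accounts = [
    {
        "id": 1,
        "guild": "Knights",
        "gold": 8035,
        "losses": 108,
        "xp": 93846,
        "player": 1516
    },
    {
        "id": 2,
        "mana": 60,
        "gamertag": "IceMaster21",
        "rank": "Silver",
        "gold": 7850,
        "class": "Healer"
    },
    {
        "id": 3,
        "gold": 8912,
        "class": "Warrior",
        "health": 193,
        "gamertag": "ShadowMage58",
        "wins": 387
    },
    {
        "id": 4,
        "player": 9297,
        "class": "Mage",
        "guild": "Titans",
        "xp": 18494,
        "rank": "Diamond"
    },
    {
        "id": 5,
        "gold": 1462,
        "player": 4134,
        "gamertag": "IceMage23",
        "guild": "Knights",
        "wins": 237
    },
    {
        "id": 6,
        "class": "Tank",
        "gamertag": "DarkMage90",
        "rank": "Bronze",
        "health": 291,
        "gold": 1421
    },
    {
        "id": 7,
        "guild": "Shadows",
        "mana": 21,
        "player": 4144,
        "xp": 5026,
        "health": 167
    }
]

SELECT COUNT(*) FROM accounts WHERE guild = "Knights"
2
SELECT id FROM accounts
[1, 2, 3, 4, 5, 6, 7]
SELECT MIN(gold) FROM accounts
1421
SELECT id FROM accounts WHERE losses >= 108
[1]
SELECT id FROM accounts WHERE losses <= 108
[1]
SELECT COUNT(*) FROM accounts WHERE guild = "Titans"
1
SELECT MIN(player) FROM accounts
1516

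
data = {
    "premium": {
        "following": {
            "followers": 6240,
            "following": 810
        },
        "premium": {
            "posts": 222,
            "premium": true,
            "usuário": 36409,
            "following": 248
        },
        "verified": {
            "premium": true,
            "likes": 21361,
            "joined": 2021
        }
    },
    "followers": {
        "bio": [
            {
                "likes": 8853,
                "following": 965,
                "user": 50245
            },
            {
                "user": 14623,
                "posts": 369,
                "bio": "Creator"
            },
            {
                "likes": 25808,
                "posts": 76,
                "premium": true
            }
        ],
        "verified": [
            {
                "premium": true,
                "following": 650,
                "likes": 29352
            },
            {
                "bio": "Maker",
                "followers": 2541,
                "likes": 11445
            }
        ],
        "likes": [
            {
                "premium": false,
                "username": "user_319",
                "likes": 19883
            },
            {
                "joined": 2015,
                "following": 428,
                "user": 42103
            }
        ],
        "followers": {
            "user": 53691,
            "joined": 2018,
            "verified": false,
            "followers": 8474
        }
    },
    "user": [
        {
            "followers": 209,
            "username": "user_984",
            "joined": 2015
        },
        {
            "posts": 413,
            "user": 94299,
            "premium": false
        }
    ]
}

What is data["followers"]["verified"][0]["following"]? 650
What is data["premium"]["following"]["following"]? 810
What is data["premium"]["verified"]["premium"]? True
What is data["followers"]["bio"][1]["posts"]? 369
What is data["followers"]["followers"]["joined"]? 2018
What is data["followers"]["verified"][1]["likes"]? 11445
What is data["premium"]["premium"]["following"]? 248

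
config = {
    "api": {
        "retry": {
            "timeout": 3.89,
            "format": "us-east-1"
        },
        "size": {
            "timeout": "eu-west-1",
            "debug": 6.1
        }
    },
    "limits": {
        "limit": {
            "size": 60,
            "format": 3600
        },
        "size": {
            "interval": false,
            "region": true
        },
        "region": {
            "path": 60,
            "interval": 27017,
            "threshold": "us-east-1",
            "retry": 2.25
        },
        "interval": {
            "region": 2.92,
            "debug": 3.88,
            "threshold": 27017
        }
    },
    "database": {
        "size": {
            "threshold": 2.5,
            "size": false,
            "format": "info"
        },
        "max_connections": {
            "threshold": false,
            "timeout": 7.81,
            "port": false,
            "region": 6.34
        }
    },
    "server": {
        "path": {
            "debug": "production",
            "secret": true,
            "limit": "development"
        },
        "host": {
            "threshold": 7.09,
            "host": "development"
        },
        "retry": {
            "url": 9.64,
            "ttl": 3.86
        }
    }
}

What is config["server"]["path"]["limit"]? "development"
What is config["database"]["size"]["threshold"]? 2.5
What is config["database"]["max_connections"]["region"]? 6.34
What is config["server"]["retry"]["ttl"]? 3.86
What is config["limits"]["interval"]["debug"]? 3.88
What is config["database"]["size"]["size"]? False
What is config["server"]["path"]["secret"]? True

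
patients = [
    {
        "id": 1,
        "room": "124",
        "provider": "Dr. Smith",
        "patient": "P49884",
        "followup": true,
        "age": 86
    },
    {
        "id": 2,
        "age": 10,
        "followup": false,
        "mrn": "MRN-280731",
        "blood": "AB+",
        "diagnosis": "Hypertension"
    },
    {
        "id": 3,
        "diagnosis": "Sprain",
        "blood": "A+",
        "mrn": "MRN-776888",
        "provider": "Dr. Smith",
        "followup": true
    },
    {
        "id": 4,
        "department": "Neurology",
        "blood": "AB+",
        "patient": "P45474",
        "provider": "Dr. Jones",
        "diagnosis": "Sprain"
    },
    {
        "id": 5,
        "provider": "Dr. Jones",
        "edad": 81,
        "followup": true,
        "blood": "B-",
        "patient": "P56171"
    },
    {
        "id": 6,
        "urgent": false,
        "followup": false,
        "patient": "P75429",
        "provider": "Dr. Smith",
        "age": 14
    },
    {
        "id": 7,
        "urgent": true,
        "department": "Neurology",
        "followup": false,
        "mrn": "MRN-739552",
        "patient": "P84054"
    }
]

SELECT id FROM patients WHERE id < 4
[1, 2, 3]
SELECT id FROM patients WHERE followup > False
[1, 3, 5]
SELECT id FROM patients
[1, 2, 3, 4, 5, 6, 7]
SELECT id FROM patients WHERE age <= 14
[2, 6]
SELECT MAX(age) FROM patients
86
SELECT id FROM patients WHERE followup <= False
[2, 6, 7]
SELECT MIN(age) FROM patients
10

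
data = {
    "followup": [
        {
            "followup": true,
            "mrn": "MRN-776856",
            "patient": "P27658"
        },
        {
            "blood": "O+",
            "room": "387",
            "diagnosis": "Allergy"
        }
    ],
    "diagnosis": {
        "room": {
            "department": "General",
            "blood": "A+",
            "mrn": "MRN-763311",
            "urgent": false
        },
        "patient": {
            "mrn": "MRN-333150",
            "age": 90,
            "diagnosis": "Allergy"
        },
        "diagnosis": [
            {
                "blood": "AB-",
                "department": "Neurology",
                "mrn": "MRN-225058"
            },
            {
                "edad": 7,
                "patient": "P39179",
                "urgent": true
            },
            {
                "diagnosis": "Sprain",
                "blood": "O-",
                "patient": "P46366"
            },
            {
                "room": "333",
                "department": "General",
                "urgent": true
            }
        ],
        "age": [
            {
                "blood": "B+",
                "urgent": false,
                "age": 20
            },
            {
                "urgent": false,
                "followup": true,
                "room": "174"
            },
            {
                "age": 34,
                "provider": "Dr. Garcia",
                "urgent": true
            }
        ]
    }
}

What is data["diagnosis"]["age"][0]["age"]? 20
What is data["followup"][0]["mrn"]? "MRN-776856"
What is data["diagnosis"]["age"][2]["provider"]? "Dr. Garcia"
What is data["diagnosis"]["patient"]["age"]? 90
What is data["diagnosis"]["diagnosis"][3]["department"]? "General"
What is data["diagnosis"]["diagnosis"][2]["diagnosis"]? "Sprain"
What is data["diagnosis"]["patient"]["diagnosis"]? "Allergy"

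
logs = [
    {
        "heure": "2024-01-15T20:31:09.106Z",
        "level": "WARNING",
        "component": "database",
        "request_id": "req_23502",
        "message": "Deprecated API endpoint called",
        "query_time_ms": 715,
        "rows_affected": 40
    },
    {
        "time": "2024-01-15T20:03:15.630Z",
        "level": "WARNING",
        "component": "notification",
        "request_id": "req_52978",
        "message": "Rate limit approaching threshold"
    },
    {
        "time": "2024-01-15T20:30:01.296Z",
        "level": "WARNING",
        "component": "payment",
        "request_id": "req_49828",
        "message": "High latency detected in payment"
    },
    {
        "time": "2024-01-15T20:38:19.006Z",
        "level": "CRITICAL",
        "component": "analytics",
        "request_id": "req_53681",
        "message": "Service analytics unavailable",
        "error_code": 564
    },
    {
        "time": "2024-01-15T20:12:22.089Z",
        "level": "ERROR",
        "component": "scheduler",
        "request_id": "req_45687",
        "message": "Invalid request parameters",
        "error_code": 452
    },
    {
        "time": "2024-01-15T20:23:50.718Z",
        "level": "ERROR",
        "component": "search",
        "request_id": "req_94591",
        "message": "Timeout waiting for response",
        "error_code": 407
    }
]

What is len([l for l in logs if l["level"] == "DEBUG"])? 0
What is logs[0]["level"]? "WARNING"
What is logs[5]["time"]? "2024-01-15T20:23:50.718Z"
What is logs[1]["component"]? "notification"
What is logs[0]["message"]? "Deprecated API endpoint called"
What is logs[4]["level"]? "ERROR"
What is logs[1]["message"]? "Rate limit approaching threshold"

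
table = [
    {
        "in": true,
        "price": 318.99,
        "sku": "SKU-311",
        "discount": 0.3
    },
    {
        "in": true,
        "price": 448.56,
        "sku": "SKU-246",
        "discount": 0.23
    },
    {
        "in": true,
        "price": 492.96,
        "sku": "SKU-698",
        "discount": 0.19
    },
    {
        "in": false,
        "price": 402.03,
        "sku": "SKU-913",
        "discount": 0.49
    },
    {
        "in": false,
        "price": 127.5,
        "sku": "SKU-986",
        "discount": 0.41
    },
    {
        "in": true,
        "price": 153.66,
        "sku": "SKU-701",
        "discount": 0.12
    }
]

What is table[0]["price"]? 318.99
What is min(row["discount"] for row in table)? 0.12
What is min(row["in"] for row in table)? False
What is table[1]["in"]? True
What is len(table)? 6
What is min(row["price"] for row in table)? 127.5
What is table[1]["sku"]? "SKU-246"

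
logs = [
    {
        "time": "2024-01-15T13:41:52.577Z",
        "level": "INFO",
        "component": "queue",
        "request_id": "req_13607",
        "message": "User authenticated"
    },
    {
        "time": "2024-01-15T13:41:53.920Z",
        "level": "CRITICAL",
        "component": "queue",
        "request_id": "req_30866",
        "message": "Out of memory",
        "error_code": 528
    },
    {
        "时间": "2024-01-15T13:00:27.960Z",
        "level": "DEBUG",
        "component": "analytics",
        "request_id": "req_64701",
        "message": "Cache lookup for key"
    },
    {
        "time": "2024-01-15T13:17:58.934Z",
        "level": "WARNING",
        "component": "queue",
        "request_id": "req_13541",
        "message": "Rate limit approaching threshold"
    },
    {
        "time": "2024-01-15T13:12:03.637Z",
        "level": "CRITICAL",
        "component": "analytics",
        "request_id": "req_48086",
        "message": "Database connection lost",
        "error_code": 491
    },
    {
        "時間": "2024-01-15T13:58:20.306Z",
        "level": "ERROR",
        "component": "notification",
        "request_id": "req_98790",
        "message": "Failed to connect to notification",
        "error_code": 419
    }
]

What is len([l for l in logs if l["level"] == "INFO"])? 1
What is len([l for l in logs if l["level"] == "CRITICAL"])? 2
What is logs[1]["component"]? "queue"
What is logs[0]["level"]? "INFO"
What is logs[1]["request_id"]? "req_30866"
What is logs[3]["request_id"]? "req_13541"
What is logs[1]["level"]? "CRITICAL"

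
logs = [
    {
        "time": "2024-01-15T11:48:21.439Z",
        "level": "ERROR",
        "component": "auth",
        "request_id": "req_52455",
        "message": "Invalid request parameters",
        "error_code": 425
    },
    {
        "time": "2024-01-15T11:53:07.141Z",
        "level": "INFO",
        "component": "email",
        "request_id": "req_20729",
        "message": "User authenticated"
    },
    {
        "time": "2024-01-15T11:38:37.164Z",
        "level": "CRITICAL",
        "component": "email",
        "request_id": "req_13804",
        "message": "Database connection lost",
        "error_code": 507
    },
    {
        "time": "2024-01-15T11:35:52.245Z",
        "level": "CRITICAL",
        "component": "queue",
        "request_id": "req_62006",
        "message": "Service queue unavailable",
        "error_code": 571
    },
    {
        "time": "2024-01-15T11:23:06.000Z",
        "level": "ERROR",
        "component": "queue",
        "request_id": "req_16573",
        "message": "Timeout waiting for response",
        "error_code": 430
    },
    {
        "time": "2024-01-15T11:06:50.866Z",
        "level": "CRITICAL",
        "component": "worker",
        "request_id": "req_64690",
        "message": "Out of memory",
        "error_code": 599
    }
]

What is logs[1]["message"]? "User authenticated"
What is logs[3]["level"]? "CRITICAL"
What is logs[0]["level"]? "ERROR"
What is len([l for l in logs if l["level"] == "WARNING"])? 0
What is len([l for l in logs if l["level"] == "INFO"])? 1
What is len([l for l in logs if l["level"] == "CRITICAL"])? 3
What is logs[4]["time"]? "2024-01-15T11:23:06.000Z"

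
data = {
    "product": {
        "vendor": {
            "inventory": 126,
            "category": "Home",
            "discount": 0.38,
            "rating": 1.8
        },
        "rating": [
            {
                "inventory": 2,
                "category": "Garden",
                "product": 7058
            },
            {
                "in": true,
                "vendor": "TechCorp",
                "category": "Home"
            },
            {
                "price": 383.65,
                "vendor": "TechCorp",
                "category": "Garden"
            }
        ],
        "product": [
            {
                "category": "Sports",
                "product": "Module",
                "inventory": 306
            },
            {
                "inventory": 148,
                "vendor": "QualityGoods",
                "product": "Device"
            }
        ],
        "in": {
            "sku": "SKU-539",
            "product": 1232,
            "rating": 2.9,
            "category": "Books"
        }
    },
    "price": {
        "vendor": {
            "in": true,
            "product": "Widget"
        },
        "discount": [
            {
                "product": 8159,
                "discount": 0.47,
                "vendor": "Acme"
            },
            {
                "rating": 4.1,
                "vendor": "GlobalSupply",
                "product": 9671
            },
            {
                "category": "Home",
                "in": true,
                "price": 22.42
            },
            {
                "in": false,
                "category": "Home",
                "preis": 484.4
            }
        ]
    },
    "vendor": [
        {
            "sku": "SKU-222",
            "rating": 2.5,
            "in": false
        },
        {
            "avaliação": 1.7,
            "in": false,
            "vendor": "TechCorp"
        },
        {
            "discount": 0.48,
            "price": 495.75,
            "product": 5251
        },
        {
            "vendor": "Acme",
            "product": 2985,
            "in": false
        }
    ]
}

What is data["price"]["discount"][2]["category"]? "Home"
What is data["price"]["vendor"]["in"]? True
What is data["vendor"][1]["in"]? False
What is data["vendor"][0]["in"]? False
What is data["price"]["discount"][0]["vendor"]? "Acme"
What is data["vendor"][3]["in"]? False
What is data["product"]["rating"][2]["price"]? 383.65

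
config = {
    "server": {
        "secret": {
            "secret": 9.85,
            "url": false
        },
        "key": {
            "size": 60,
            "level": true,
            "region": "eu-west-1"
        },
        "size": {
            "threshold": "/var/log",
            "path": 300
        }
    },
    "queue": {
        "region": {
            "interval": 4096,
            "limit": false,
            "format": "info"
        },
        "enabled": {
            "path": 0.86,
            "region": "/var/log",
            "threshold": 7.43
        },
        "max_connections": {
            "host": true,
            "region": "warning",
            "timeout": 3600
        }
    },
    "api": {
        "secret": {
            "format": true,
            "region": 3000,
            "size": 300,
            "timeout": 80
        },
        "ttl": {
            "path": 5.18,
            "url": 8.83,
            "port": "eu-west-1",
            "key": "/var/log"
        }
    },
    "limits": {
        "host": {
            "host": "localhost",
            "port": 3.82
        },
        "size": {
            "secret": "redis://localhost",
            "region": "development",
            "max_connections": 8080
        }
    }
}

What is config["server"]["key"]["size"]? 60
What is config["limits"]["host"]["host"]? "localhost"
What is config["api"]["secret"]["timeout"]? 80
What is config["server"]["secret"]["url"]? False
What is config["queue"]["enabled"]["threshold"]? 7.43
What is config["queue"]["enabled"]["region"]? "/var/log"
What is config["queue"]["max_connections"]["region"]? "warning"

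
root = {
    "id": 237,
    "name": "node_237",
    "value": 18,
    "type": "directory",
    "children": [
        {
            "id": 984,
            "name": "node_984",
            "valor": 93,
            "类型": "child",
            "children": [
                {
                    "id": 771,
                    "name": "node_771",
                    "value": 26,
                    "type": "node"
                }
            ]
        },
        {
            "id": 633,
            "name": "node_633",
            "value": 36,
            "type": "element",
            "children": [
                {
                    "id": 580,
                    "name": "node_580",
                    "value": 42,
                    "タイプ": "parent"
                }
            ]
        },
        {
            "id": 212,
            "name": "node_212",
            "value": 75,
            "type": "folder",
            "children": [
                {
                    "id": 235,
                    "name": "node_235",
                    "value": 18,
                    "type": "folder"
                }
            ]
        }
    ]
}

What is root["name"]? "node_237"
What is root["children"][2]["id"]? 212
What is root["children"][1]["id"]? 633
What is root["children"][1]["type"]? "element"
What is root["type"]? "directory"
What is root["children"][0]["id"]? 984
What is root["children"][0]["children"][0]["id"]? 771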